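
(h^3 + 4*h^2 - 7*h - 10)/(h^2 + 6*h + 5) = h - 2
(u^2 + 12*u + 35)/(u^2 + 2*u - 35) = (u + 5)/(u - 5)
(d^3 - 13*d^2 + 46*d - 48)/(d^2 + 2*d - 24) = (d^3 - 13*d^2 + 46*d - 48)/(d^2 + 2*d - 24)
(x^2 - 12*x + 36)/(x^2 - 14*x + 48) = (x - 6)/(x - 8)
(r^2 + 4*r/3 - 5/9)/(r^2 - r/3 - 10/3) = (r - 1/3)/(r - 2)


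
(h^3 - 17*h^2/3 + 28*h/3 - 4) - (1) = h^3 - 17*h^2/3 + 28*h/3 - 5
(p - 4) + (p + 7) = 2*p + 3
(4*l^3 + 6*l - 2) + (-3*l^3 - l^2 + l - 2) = l^3 - l^2 + 7*l - 4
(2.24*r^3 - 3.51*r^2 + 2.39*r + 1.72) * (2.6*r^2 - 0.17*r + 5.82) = 5.824*r^5 - 9.5068*r^4 + 19.8475*r^3 - 16.3625*r^2 + 13.6174*r + 10.0104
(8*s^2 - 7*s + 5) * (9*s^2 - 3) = 72*s^4 - 63*s^3 + 21*s^2 + 21*s - 15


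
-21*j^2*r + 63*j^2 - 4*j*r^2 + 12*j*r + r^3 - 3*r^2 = (-7*j + r)*(3*j + r)*(r - 3)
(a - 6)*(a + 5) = a^2 - a - 30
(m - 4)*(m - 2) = m^2 - 6*m + 8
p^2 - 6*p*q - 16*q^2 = (p - 8*q)*(p + 2*q)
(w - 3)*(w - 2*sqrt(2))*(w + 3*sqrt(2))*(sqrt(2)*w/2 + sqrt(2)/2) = sqrt(2)*w^4/2 - sqrt(2)*w^3 + w^3 - 15*sqrt(2)*w^2/2 - 2*w^2 - 3*w + 12*sqrt(2)*w + 18*sqrt(2)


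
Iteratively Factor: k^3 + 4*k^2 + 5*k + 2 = (k + 1)*(k^2 + 3*k + 2) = (k + 1)^2*(k + 2)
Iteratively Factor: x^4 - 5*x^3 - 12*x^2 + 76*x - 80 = (x - 2)*(x^3 - 3*x^2 - 18*x + 40) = (x - 2)^2*(x^2 - x - 20) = (x - 5)*(x - 2)^2*(x + 4)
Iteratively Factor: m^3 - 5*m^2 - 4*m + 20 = (m - 2)*(m^2 - 3*m - 10) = (m - 5)*(m - 2)*(m + 2)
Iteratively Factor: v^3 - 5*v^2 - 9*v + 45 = (v + 3)*(v^2 - 8*v + 15) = (v - 5)*(v + 3)*(v - 3)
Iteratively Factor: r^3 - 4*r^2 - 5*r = (r - 5)*(r^2 + r) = (r - 5)*(r + 1)*(r)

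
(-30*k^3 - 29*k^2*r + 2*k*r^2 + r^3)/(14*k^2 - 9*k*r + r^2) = (-30*k^3 - 29*k^2*r + 2*k*r^2 + r^3)/(14*k^2 - 9*k*r + r^2)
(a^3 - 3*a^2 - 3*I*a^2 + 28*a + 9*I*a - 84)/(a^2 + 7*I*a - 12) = (a^2 - a*(3 + 7*I) + 21*I)/(a + 3*I)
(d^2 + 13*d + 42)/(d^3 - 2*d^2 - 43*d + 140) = (d + 6)/(d^2 - 9*d + 20)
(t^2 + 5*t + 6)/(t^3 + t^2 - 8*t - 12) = (t + 3)/(t^2 - t - 6)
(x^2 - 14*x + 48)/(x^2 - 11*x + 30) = (x - 8)/(x - 5)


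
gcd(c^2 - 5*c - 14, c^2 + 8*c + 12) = c + 2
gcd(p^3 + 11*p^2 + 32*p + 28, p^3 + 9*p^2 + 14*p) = p^2 + 9*p + 14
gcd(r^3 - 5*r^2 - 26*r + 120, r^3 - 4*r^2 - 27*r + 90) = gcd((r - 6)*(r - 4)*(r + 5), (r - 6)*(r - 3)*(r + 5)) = r^2 - r - 30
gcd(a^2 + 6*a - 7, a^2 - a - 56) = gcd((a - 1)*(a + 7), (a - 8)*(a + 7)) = a + 7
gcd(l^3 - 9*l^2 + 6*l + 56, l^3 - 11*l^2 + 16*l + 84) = l^2 - 5*l - 14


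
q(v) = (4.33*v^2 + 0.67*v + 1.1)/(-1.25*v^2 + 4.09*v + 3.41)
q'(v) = (2.5*v - 4.09)*(4.33*v^2 + 0.67*v + 1.1)/(-1.25*v^2 + 4.09*v + 3.41)^2 + (8.66*v + 0.67)/(-1.25*v^2 + 4.09*v + 3.41) = (18.5472*v^2 + 32.2806*v - 2.2143)/(1.5625*v^4 - 10.225*v^3 + 8.2031*v^2 + 27.8938*v + 11.6281)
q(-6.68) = -2.38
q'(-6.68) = 0.10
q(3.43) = 19.89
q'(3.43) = 43.75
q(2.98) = 9.24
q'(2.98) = 12.79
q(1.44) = 1.65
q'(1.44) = 1.84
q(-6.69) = -2.38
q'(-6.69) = 0.10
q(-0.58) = 3.51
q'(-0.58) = -38.57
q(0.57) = 0.54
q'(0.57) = 0.78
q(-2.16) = -1.76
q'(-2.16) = 0.12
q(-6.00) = -2.31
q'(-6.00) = 0.11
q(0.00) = 0.32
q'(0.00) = -0.19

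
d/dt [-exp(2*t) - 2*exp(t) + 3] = -2*(exp(t) + 1)*exp(t)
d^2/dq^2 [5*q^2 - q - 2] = 10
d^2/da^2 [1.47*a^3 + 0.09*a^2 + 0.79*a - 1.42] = 8.82*a + 0.18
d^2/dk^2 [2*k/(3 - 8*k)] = -96/(8*k - 3)^3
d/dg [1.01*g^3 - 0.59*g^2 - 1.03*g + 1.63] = 3.03*g^2 - 1.18*g - 1.03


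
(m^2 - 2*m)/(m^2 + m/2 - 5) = 2*m/(2*m + 5)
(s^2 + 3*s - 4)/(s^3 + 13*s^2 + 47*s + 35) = (s^2 + 3*s - 4)/(s^3 + 13*s^2 + 47*s + 35)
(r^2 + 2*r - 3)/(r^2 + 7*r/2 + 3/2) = 2*(r - 1)/(2*r + 1)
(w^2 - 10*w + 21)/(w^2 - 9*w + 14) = (w - 3)/(w - 2)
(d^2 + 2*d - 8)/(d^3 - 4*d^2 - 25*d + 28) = (d - 2)/(d^2 - 8*d + 7)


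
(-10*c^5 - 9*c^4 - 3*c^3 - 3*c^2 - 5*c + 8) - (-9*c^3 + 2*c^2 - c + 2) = -10*c^5 - 9*c^4 + 6*c^3 - 5*c^2 - 4*c + 6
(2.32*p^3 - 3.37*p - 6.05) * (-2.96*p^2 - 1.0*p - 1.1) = -6.8672*p^5 - 2.32*p^4 + 7.4232*p^3 + 21.278*p^2 + 9.757*p + 6.655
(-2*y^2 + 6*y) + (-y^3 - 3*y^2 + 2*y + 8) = -y^3 - 5*y^2 + 8*y + 8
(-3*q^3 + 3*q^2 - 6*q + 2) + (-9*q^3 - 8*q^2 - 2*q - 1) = -12*q^3 - 5*q^2 - 8*q + 1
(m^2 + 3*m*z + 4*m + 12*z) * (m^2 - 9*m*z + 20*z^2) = m^4 - 6*m^3*z + 4*m^3 - 7*m^2*z^2 - 24*m^2*z + 60*m*z^3 - 28*m*z^2 + 240*z^3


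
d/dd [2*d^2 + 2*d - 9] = 4*d + 2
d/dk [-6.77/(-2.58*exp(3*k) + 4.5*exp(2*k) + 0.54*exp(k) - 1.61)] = (-52.3998*exp(2*k) + 60.93*exp(k) + 3.6558)*exp(k)/(2.58*exp(3*k) - 4.5*exp(2*k) - 0.54*exp(k) + 1.61)^2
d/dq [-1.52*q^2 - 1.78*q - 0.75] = -3.04*q - 1.78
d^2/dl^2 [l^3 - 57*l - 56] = 6*l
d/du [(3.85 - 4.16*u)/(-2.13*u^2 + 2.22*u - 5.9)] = (-8.8608*u^2 + 16.401*u + 15.997)/(4.5369*u^4 - 9.4572*u^3 + 30.0624*u^2 - 26.196*u + 34.81)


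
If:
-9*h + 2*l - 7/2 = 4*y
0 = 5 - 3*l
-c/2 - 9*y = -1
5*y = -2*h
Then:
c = 68/37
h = -5/222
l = 5/3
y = 1/111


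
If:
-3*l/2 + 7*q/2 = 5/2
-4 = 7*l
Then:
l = -4/7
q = 23/49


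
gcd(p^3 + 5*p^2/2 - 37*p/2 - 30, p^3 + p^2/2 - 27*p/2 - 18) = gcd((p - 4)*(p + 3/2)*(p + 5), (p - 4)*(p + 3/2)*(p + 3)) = p^2 - 5*p/2 - 6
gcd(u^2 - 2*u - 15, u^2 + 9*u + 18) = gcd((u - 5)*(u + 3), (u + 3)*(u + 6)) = u + 3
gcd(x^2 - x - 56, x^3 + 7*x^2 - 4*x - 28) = x + 7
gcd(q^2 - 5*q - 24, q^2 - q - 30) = 1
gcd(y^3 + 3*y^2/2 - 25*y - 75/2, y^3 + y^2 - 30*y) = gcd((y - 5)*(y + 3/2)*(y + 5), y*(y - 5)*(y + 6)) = y - 5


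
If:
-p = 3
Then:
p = -3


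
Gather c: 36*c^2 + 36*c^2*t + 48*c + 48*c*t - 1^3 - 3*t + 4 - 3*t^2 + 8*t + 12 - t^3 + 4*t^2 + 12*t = c^2*(36*t + 36) + c*(48*t + 48) - t^3 + t^2 + 17*t + 15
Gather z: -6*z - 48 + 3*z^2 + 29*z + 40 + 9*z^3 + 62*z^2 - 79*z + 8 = 9*z^3 + 65*z^2 - 56*z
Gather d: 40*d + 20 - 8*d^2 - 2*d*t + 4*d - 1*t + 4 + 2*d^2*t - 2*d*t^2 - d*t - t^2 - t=d^2*(2*t - 8) + d*(-2*t^2 - 3*t + 44) - t^2 - 2*t + 24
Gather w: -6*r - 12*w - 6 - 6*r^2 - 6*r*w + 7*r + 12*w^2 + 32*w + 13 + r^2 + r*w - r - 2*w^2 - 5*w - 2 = -5*r^2 + 10*w^2 + w*(15 - 5*r) + 5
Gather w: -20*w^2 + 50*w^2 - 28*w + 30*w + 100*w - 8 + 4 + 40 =30*w^2 + 102*w + 36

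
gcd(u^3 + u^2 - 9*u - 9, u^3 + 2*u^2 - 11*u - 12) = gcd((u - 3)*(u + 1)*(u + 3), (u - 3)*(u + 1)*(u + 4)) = u^2 - 2*u - 3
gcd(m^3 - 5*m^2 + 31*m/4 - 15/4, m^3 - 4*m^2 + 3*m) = m - 1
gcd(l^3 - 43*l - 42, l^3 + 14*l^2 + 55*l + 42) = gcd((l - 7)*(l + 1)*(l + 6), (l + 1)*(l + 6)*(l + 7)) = l^2 + 7*l + 6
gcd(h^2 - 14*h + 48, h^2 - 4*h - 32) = h - 8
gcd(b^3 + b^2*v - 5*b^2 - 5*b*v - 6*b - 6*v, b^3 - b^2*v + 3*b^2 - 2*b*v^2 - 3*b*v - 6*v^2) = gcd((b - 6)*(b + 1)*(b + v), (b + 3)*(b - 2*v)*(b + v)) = b + v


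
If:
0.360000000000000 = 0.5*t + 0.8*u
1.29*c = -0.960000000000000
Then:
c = -0.74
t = 0.72 - 1.6*u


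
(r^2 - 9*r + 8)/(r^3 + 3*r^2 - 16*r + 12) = (r - 8)/(r^2 + 4*r - 12)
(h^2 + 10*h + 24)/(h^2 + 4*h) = (h + 6)/h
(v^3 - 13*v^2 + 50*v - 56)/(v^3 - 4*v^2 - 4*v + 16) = (v - 7)/(v + 2)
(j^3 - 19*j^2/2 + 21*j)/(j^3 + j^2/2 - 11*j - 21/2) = j*(j - 6)/(j^2 + 4*j + 3)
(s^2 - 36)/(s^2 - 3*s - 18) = (s + 6)/(s + 3)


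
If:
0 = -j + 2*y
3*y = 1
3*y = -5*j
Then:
No Solution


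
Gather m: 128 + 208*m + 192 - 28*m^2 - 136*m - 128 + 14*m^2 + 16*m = -14*m^2 + 88*m + 192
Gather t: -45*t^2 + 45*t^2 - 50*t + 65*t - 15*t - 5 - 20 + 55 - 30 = 0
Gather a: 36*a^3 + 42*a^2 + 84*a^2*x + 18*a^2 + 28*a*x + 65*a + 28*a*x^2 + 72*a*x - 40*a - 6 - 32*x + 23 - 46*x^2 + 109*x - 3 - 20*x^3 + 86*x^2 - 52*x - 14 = 36*a^3 + a^2*(84*x + 60) + a*(28*x^2 + 100*x + 25) - 20*x^3 + 40*x^2 + 25*x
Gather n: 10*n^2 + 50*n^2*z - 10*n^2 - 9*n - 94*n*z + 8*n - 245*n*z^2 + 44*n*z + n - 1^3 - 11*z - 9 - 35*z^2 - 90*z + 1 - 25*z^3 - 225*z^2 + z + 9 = 50*n^2*z + n*(-245*z^2 - 50*z) - 25*z^3 - 260*z^2 - 100*z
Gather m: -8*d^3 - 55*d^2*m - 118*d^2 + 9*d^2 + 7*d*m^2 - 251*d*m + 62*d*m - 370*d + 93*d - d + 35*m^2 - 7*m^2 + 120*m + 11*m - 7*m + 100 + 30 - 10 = -8*d^3 - 109*d^2 - 278*d + m^2*(7*d + 28) + m*(-55*d^2 - 189*d + 124) + 120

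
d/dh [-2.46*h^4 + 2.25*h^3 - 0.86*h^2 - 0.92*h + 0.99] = -9.84*h^3 + 6.75*h^2 - 1.72*h - 0.92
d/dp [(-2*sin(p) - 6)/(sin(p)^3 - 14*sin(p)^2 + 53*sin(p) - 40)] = 2*(2*sin(p)^3 - 5*sin(p)^2 - 84*sin(p) + 199)*cos(p)/(sin(p)^3 - 14*sin(p)^2 + 53*sin(p) - 40)^2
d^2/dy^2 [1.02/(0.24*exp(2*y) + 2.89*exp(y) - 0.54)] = (1.02*(0.48*exp(y) + 2.89)*(0.96*exp(y) + 5.78)*exp(y) - (0.9792*exp(y) + 2.9478)*(0.24*exp(2*y) + 2.89*exp(y) - 0.54))*exp(y)/(0.24*exp(2*y) + 2.89*exp(y) - 0.54)^3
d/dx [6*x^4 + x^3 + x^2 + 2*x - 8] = 24*x^3 + 3*x^2 + 2*x + 2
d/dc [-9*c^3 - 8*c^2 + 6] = c*(-27*c - 16)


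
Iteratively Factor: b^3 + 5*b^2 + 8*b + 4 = (b + 2)*(b^2 + 3*b + 2) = (b + 1)*(b + 2)*(b + 2)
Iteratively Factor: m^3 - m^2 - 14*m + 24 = (m + 4)*(m^2 - 5*m + 6) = (m - 2)*(m + 4)*(m - 3)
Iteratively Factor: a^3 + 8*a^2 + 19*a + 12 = (a + 3)*(a^2 + 5*a + 4) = (a + 3)*(a + 4)*(a + 1)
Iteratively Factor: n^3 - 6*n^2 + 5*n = (n - 5)*(n^2 - n) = (n - 5)*(n - 1)*(n)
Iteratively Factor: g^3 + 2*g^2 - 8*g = (g - 2)*(g^2 + 4*g) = g*(g - 2)*(g + 4)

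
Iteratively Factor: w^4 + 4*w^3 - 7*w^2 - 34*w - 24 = (w + 1)*(w^3 + 3*w^2 - 10*w - 24) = (w + 1)*(w + 4)*(w^2 - w - 6) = (w + 1)*(w + 2)*(w + 4)*(w - 3)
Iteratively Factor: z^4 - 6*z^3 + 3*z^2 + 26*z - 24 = (z - 3)*(z^3 - 3*z^2 - 6*z + 8) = (z - 3)*(z - 1)*(z^2 - 2*z - 8) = (z - 4)*(z - 3)*(z - 1)*(z + 2)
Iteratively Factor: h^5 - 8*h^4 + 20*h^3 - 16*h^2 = (h)*(h^4 - 8*h^3 + 20*h^2 - 16*h) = h*(h - 4)*(h^3 - 4*h^2 + 4*h) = h*(h - 4)*(h - 2)*(h^2 - 2*h) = h^2*(h - 4)*(h - 2)*(h - 2)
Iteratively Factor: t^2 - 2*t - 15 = (t - 5)*(t + 3)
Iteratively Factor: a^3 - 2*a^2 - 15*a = (a + 3)*(a^2 - 5*a) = a*(a + 3)*(a - 5)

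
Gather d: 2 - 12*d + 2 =4 - 12*d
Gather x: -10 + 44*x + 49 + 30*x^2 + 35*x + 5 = 30*x^2 + 79*x + 44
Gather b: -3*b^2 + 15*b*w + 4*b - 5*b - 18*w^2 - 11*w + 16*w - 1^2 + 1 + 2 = -3*b^2 + b*(15*w - 1) - 18*w^2 + 5*w + 2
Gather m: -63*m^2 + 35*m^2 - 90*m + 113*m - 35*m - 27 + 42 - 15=-28*m^2 - 12*m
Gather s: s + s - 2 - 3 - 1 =2*s - 6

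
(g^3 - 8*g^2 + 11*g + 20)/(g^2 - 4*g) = g - 4 - 5/g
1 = 1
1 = 1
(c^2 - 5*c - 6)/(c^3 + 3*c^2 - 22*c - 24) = (c - 6)/(c^2 + 2*c - 24)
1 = 1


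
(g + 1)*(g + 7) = g^2 + 8*g + 7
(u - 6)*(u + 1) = u^2 - 5*u - 6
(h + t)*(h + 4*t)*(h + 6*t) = h^3 + 11*h^2*t + 34*h*t^2 + 24*t^3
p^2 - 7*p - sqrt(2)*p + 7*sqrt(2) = (p - 7)*(p - sqrt(2))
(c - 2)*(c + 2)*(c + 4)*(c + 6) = c^4 + 10*c^3 + 20*c^2 - 40*c - 96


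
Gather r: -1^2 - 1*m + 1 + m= 0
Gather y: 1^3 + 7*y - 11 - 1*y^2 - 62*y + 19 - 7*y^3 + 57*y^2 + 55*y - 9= -7*y^3 + 56*y^2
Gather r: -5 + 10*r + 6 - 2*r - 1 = 8*r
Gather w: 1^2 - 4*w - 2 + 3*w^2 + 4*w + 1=3*w^2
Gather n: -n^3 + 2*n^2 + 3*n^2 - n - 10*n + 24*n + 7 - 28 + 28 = -n^3 + 5*n^2 + 13*n + 7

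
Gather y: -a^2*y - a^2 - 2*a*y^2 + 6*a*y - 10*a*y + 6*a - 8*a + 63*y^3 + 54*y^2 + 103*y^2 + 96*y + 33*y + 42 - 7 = -a^2 - 2*a + 63*y^3 + y^2*(157 - 2*a) + y*(-a^2 - 4*a + 129) + 35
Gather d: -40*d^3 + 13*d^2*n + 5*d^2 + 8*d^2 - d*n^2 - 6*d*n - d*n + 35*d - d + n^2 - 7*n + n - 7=-40*d^3 + d^2*(13*n + 13) + d*(-n^2 - 7*n + 34) + n^2 - 6*n - 7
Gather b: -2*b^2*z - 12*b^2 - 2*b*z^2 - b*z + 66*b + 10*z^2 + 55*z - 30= b^2*(-2*z - 12) + b*(-2*z^2 - z + 66) + 10*z^2 + 55*z - 30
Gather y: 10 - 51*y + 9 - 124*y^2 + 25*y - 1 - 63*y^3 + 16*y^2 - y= -63*y^3 - 108*y^2 - 27*y + 18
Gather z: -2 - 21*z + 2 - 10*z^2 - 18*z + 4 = -10*z^2 - 39*z + 4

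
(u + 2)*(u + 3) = u^2 + 5*u + 6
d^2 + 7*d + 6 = (d + 1)*(d + 6)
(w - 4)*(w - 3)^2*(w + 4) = w^4 - 6*w^3 - 7*w^2 + 96*w - 144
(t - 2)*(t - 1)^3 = t^4 - 5*t^3 + 9*t^2 - 7*t + 2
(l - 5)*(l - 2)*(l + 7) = l^3 - 39*l + 70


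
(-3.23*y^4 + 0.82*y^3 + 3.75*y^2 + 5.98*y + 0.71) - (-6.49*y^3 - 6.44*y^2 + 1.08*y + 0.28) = -3.23*y^4 + 7.31*y^3 + 10.19*y^2 + 4.9*y + 0.43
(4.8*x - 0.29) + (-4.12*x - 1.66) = 0.68*x - 1.95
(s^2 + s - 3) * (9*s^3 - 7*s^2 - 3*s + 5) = 9*s^5 + 2*s^4 - 37*s^3 + 23*s^2 + 14*s - 15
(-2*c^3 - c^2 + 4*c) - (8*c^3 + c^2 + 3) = -10*c^3 - 2*c^2 + 4*c - 3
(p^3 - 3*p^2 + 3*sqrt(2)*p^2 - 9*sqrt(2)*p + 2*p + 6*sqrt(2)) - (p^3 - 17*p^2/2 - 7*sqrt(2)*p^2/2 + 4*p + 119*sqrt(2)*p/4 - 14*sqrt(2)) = 11*p^2/2 + 13*sqrt(2)*p^2/2 - 155*sqrt(2)*p/4 - 2*p + 20*sqrt(2)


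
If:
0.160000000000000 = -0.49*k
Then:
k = -0.33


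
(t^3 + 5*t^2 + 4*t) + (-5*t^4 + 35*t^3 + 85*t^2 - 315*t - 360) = -5*t^4 + 36*t^3 + 90*t^2 - 311*t - 360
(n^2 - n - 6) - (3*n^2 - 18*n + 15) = -2*n^2 + 17*n - 21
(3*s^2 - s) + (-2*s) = 3*s^2 - 3*s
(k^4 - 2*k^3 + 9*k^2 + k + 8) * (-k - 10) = -k^5 - 8*k^4 + 11*k^3 - 91*k^2 - 18*k - 80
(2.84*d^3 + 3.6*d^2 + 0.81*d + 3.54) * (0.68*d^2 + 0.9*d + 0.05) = 1.9312*d^5 + 5.004*d^4 + 3.9328*d^3 + 3.3162*d^2 + 3.2265*d + 0.177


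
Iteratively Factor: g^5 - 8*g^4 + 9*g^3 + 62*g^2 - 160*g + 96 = (g + 3)*(g^4 - 11*g^3 + 42*g^2 - 64*g + 32) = (g - 1)*(g + 3)*(g^3 - 10*g^2 + 32*g - 32) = (g - 4)*(g - 1)*(g + 3)*(g^2 - 6*g + 8) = (g - 4)^2*(g - 1)*(g + 3)*(g - 2)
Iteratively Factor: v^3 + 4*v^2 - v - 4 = (v + 1)*(v^2 + 3*v - 4) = (v + 1)*(v + 4)*(v - 1)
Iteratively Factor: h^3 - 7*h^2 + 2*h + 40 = (h - 4)*(h^2 - 3*h - 10) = (h - 5)*(h - 4)*(h + 2)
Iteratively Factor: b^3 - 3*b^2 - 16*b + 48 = (b + 4)*(b^2 - 7*b + 12) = (b - 3)*(b + 4)*(b - 4)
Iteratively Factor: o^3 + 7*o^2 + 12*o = (o + 4)*(o^2 + 3*o) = (o + 3)*(o + 4)*(o)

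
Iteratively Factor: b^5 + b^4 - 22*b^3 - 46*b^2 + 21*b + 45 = (b + 3)*(b^4 - 2*b^3 - 16*b^2 + 2*b + 15) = (b - 5)*(b + 3)*(b^3 + 3*b^2 - b - 3) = (b - 5)*(b - 1)*(b + 3)*(b^2 + 4*b + 3) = (b - 5)*(b - 1)*(b + 1)*(b + 3)*(b + 3)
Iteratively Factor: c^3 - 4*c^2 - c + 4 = (c - 1)*(c^2 - 3*c - 4) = (c - 4)*(c - 1)*(c + 1)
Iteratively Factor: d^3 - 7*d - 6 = (d + 1)*(d^2 - d - 6) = (d - 3)*(d + 1)*(d + 2)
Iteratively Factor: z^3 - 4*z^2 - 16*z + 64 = (z + 4)*(z^2 - 8*z + 16) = (z - 4)*(z + 4)*(z - 4)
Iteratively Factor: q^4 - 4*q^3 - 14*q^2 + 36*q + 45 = (q + 1)*(q^3 - 5*q^2 - 9*q + 45) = (q + 1)*(q + 3)*(q^2 - 8*q + 15) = (q - 5)*(q + 1)*(q + 3)*(q - 3)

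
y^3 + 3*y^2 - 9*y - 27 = (y - 3)*(y + 3)^2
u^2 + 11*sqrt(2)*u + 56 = (u + 4*sqrt(2))*(u + 7*sqrt(2))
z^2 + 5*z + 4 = (z + 1)*(z + 4)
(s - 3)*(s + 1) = s^2 - 2*s - 3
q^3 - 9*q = q*(q - 3)*(q + 3)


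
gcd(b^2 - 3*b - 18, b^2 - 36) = b - 6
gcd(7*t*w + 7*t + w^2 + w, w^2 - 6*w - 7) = w + 1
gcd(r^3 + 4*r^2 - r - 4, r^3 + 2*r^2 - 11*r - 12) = r^2 + 5*r + 4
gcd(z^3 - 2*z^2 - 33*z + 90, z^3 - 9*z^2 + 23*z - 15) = z^2 - 8*z + 15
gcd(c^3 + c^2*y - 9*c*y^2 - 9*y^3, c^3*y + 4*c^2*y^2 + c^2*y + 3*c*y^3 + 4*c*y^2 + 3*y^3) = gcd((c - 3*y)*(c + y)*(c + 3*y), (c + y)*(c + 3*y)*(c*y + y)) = c^2 + 4*c*y + 3*y^2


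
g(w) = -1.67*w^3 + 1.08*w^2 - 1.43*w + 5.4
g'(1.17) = -5.76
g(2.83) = -27.85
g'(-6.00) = -194.75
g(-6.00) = 413.58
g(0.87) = 3.87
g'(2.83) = -35.44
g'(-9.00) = -426.68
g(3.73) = -71.57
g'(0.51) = -1.63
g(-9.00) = 1323.18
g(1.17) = 2.53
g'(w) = -5.01*w^2 + 2.16*w - 1.43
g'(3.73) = -63.08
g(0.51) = 4.73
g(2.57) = -19.49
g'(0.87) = -3.34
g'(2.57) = -28.97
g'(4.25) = -82.74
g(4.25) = -109.37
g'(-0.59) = -4.45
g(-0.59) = 6.96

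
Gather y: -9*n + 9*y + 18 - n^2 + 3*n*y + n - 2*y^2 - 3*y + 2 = -n^2 - 8*n - 2*y^2 + y*(3*n + 6) + 20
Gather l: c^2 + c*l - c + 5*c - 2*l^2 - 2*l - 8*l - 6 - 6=c^2 + 4*c - 2*l^2 + l*(c - 10) - 12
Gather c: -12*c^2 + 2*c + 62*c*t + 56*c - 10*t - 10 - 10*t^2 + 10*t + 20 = -12*c^2 + c*(62*t + 58) - 10*t^2 + 10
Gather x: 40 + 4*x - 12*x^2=-12*x^2 + 4*x + 40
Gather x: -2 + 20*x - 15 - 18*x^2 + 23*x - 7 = -18*x^2 + 43*x - 24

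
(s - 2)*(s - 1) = s^2 - 3*s + 2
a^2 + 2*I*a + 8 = (a - 2*I)*(a + 4*I)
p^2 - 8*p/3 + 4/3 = (p - 2)*(p - 2/3)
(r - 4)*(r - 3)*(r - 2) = r^3 - 9*r^2 + 26*r - 24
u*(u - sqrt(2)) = u^2 - sqrt(2)*u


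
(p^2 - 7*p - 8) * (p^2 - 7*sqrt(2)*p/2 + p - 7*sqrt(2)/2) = p^4 - 6*p^3 - 7*sqrt(2)*p^3/2 - 15*p^2 + 21*sqrt(2)*p^2 - 8*p + 105*sqrt(2)*p/2 + 28*sqrt(2)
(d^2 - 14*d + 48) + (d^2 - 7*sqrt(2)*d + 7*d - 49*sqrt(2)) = 2*d^2 - 7*sqrt(2)*d - 7*d - 49*sqrt(2) + 48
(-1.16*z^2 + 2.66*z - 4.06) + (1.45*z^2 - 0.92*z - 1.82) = 0.29*z^2 + 1.74*z - 5.88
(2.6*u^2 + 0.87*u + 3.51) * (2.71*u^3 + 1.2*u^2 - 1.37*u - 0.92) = 7.046*u^5 + 5.4777*u^4 + 6.9941*u^3 + 0.628099999999999*u^2 - 5.6091*u - 3.2292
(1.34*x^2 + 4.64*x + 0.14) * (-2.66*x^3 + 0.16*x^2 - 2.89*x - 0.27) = -3.5644*x^5 - 12.128*x^4 - 3.5026*x^3 - 13.749*x^2 - 1.6574*x - 0.0378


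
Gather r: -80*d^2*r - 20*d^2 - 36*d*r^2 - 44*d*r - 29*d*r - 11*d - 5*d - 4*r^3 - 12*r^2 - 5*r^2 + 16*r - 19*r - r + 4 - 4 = -20*d^2 - 16*d - 4*r^3 + r^2*(-36*d - 17) + r*(-80*d^2 - 73*d - 4)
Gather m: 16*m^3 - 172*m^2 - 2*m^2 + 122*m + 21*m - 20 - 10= 16*m^3 - 174*m^2 + 143*m - 30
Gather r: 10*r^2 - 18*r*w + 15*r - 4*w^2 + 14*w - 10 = 10*r^2 + r*(15 - 18*w) - 4*w^2 + 14*w - 10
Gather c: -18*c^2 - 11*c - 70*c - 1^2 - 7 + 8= -18*c^2 - 81*c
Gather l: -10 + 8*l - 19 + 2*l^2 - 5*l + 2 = 2*l^2 + 3*l - 27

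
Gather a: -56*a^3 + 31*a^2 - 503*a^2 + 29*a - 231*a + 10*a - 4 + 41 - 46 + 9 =-56*a^3 - 472*a^2 - 192*a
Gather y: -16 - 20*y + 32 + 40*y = 20*y + 16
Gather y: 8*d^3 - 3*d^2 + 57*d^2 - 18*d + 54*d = 8*d^3 + 54*d^2 + 36*d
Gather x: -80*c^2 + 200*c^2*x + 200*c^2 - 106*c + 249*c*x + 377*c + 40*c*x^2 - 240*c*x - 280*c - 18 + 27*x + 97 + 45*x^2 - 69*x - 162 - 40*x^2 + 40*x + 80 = 120*c^2 - 9*c + x^2*(40*c + 5) + x*(200*c^2 + 9*c - 2) - 3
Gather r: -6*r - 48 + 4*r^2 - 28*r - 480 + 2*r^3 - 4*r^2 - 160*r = 2*r^3 - 194*r - 528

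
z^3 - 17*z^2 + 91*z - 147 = (z - 7)^2*(z - 3)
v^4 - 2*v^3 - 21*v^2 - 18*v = v*(v - 6)*(v + 1)*(v + 3)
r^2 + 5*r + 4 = (r + 1)*(r + 4)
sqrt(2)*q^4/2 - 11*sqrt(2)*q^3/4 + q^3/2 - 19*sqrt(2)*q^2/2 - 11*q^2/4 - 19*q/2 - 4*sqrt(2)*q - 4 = (q - 8)*(q + 1/2)*(q + sqrt(2)/2)*(sqrt(2)*q/2 + sqrt(2))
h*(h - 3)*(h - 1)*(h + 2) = h^4 - 2*h^3 - 5*h^2 + 6*h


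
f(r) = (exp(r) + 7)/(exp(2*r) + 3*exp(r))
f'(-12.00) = -379761.18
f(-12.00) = 379760.74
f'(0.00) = -2.25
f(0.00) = 2.00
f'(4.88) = -0.01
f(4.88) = 0.01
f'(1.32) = -0.51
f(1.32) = 0.43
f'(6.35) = -0.00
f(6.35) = 0.00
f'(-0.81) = -5.20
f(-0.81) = 4.86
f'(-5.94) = -886.51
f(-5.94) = 886.07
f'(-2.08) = -18.66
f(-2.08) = 18.25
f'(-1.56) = -11.08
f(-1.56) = 10.69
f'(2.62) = -0.10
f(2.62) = 0.09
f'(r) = (exp(r) + 7)*(-2*exp(2*r) - 3*exp(r))/(exp(2*r) + 3*exp(r))^2 + exp(r)/(exp(2*r) + 3*exp(r)) = (-exp(2*r) - 14*exp(r) - 21)*exp(-r)/(exp(2*r) + 6*exp(r) + 9)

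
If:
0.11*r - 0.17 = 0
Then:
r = 1.55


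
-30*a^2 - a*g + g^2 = (-6*a + g)*(5*a + g)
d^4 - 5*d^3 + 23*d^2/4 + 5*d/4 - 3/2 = (d - 3)*(d - 2)*(d - 1/2)*(d + 1/2)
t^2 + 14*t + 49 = (t + 7)^2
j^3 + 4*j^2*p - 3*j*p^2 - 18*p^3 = (j - 2*p)*(j + 3*p)^2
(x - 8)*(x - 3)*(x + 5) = x^3 - 6*x^2 - 31*x + 120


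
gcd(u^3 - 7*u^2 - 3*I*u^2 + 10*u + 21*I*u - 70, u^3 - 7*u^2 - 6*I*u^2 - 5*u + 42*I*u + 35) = u^2 + u*(-7 - 5*I) + 35*I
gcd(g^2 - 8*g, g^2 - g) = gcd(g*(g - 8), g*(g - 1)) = g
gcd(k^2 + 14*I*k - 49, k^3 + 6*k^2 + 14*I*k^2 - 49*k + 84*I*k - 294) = k^2 + 14*I*k - 49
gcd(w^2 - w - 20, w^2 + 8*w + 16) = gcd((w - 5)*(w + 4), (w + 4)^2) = w + 4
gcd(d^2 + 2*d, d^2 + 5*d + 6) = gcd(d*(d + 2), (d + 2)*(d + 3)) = d + 2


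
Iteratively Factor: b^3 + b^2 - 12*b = (b - 3)*(b^2 + 4*b) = b*(b - 3)*(b + 4)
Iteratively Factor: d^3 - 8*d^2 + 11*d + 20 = (d - 5)*(d^2 - 3*d - 4) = (d - 5)*(d + 1)*(d - 4)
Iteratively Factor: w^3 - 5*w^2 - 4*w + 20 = (w + 2)*(w^2 - 7*w + 10) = (w - 5)*(w + 2)*(w - 2)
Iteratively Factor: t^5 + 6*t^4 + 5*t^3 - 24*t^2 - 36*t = (t + 2)*(t^4 + 4*t^3 - 3*t^2 - 18*t) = t*(t + 2)*(t^3 + 4*t^2 - 3*t - 18) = t*(t + 2)*(t + 3)*(t^2 + t - 6) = t*(t - 2)*(t + 2)*(t + 3)*(t + 3)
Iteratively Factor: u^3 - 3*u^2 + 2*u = (u - 2)*(u^2 - u) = u*(u - 2)*(u - 1)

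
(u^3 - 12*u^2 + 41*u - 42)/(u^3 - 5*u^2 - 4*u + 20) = (u^2 - 10*u + 21)/(u^2 - 3*u - 10)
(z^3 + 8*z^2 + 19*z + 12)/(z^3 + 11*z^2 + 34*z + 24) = (z + 3)/(z + 6)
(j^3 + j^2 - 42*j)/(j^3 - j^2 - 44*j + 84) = j/(j - 2)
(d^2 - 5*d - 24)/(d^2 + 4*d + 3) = (d - 8)/(d + 1)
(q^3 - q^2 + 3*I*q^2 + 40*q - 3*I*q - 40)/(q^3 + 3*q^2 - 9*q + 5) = (q^2 + 3*I*q + 40)/(q^2 + 4*q - 5)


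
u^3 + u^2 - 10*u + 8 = (u - 2)*(u - 1)*(u + 4)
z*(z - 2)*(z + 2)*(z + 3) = z^4 + 3*z^3 - 4*z^2 - 12*z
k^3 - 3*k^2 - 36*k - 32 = (k - 8)*(k + 1)*(k + 4)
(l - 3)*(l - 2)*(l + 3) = l^3 - 2*l^2 - 9*l + 18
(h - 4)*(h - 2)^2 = h^3 - 8*h^2 + 20*h - 16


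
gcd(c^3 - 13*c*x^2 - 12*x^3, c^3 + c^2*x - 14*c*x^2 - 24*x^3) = -c^2 + c*x + 12*x^2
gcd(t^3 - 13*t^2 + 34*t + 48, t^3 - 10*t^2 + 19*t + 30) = t^2 - 5*t - 6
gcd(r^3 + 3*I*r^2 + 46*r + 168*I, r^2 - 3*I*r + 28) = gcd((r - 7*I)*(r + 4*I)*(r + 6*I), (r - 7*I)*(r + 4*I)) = r^2 - 3*I*r + 28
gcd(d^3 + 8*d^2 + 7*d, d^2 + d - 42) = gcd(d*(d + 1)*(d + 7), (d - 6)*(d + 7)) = d + 7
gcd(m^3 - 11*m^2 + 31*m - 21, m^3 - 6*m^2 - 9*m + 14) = m^2 - 8*m + 7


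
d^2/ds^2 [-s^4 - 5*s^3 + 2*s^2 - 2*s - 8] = -12*s^2 - 30*s + 4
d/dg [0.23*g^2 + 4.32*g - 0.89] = 0.46*g + 4.32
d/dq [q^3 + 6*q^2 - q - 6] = 3*q^2 + 12*q - 1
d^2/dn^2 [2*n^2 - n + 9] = 4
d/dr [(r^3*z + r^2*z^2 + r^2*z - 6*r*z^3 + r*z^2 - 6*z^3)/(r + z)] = z*(2*r^3 + 4*r^2*z + r^2 + 2*r*z^2 + 2*r*z - 6*z^3 + 7*z^2)/(r^2 + 2*r*z + z^2)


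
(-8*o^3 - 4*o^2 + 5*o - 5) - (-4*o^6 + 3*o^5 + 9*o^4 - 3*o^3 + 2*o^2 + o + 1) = 4*o^6 - 3*o^5 - 9*o^4 - 5*o^3 - 6*o^2 + 4*o - 6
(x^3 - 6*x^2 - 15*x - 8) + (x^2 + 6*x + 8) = x^3 - 5*x^2 - 9*x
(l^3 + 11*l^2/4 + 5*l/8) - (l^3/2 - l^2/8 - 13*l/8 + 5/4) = l^3/2 + 23*l^2/8 + 9*l/4 - 5/4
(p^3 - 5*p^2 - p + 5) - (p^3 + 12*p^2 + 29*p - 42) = -17*p^2 - 30*p + 47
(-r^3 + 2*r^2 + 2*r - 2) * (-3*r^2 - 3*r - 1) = 3*r^5 - 3*r^4 - 11*r^3 - 2*r^2 + 4*r + 2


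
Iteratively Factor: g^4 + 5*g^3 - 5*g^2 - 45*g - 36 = (g + 1)*(g^3 + 4*g^2 - 9*g - 36) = (g - 3)*(g + 1)*(g^2 + 7*g + 12) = (g - 3)*(g + 1)*(g + 4)*(g + 3)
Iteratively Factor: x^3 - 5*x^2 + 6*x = (x)*(x^2 - 5*x + 6) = x*(x - 3)*(x - 2)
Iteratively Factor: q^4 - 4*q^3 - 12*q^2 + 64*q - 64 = (q - 4)*(q^3 - 12*q + 16) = (q - 4)*(q - 2)*(q^2 + 2*q - 8) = (q - 4)*(q - 2)^2*(q + 4)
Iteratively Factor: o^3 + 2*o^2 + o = (o + 1)*(o^2 + o) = (o + 1)^2*(o)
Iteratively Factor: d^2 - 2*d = (d)*(d - 2)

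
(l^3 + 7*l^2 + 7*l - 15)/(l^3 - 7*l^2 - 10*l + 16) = (l^2 + 8*l + 15)/(l^2 - 6*l - 16)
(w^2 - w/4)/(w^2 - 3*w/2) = (4*w - 1)/(2*(2*w - 3))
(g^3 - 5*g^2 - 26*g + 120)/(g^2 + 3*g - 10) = (g^2 - 10*g + 24)/(g - 2)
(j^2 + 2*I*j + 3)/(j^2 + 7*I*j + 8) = (j + 3*I)/(j + 8*I)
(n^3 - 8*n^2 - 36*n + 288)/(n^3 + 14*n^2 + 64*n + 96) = (n^2 - 14*n + 48)/(n^2 + 8*n + 16)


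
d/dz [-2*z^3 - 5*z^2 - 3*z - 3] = -6*z^2 - 10*z - 3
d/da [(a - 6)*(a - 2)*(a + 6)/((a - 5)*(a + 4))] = (a^4 - 2*a^3 - 22*a^2 - 64*a + 792)/(a^4 - 2*a^3 - 39*a^2 + 40*a + 400)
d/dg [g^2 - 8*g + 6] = 2*g - 8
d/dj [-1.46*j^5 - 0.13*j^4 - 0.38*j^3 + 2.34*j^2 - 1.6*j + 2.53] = -7.3*j^4 - 0.52*j^3 - 1.14*j^2 + 4.68*j - 1.6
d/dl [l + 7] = 1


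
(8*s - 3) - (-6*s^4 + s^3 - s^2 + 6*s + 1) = 6*s^4 - s^3 + s^2 + 2*s - 4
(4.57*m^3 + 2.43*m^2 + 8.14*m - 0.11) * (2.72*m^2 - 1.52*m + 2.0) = 12.4304*m^5 - 0.336799999999999*m^4 + 27.5872*m^3 - 7.812*m^2 + 16.4472*m - 0.22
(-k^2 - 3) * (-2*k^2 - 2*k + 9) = 2*k^4 + 2*k^3 - 3*k^2 + 6*k - 27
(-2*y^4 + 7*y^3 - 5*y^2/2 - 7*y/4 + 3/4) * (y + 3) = -2*y^5 + y^4 + 37*y^3/2 - 37*y^2/4 - 9*y/2 + 9/4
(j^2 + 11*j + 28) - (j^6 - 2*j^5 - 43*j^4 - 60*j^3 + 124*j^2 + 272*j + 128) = -j^6 + 2*j^5 + 43*j^4 + 60*j^3 - 123*j^2 - 261*j - 100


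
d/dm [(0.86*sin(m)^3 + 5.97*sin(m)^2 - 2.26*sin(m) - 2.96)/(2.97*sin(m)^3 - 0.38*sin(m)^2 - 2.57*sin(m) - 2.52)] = (-18.0577*sin(m)^4 + 9.004*sin(m)^3 + 3.6703*sin(m)^2 - 32.3384*sin(m) - 1.912)*cos(m)/(8.8209*sin(m)^6 - 2.2572*sin(m)^5 - 15.1214*sin(m)^4 - 13.0156*sin(m)^3 + 8.5201*sin(m)^2 + 12.9528*sin(m) + 6.3504)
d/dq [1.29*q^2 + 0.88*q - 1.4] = 2.58*q + 0.88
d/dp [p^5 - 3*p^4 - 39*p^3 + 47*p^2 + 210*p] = 5*p^4 - 12*p^3 - 117*p^2 + 94*p + 210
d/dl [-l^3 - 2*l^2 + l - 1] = -3*l^2 - 4*l + 1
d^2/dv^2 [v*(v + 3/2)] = 2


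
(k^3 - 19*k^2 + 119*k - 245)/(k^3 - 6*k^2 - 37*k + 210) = (k - 7)/(k + 6)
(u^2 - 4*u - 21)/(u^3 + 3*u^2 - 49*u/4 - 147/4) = 4*(u - 7)/(4*u^2 - 49)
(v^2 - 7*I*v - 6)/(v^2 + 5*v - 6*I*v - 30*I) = (v - I)/(v + 5)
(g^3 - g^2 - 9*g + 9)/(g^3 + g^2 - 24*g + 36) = (g^2 + 2*g - 3)/(g^2 + 4*g - 12)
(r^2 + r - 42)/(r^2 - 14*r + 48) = (r + 7)/(r - 8)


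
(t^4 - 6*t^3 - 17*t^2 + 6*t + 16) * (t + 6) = t^5 - 53*t^3 - 96*t^2 + 52*t + 96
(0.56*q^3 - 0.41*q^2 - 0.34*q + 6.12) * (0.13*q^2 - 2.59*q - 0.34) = 0.0728*q^5 - 1.5037*q^4 + 0.8273*q^3 + 1.8156*q^2 - 15.7352*q - 2.0808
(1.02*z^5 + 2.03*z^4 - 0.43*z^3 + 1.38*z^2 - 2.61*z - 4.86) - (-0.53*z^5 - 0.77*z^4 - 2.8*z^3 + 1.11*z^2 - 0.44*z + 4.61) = 1.55*z^5 + 2.8*z^4 + 2.37*z^3 + 0.27*z^2 - 2.17*z - 9.47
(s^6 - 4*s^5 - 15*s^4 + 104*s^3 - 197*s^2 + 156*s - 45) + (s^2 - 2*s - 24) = s^6 - 4*s^5 - 15*s^4 + 104*s^3 - 196*s^2 + 154*s - 69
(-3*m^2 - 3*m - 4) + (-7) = -3*m^2 - 3*m - 11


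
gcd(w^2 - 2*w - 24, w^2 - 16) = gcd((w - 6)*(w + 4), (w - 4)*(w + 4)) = w + 4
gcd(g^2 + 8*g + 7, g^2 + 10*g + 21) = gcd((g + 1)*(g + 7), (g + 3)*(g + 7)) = g + 7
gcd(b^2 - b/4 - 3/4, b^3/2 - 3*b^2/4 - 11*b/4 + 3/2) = 1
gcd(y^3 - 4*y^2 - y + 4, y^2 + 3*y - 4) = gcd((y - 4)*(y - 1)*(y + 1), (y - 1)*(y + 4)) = y - 1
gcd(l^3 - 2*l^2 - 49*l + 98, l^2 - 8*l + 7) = l - 7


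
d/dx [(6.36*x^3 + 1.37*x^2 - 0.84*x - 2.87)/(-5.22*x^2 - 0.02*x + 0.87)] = (-33.1992*x^4 - 0.2544*x^3 + 12.1874*x^2 - 27.579*x - 0.7882)/(27.2484*x^4 + 0.2088*x^3 - 9.0824*x^2 - 0.0348*x + 0.7569)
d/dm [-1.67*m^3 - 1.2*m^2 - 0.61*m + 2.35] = -5.01*m^2 - 2.4*m - 0.61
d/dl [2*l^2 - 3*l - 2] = 4*l - 3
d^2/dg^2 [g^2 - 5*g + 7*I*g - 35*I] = 2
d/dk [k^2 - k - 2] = 2*k - 1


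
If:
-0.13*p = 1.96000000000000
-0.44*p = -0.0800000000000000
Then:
No Solution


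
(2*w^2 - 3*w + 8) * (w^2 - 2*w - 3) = 2*w^4 - 7*w^3 + 8*w^2 - 7*w - 24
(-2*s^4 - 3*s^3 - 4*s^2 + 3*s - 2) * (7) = -14*s^4 - 21*s^3 - 28*s^2 + 21*s - 14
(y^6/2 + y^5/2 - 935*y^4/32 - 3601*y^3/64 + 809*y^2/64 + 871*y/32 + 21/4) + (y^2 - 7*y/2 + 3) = y^6/2 + y^5/2 - 935*y^4/32 - 3601*y^3/64 + 873*y^2/64 + 759*y/32 + 33/4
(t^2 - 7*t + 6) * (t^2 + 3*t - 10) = t^4 - 4*t^3 - 25*t^2 + 88*t - 60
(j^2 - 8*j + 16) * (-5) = -5*j^2 + 40*j - 80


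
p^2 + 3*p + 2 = (p + 1)*(p + 2)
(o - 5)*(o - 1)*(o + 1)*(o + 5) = o^4 - 26*o^2 + 25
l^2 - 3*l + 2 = (l - 2)*(l - 1)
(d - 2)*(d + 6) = d^2 + 4*d - 12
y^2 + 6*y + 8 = (y + 2)*(y + 4)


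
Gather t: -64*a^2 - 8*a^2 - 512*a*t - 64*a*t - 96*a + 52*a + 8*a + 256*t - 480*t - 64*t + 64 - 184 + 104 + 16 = -72*a^2 - 36*a + t*(-576*a - 288)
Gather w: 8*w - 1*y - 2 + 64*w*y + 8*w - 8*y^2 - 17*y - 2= w*(64*y + 16) - 8*y^2 - 18*y - 4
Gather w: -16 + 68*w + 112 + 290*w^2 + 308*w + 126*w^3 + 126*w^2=126*w^3 + 416*w^2 + 376*w + 96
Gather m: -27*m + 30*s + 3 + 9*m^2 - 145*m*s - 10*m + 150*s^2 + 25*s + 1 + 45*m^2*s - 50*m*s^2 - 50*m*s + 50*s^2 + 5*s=m^2*(45*s + 9) + m*(-50*s^2 - 195*s - 37) + 200*s^2 + 60*s + 4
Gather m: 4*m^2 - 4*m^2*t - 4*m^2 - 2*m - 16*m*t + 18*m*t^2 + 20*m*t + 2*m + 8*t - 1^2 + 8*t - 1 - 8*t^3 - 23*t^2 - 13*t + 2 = -4*m^2*t + m*(18*t^2 + 4*t) - 8*t^3 - 23*t^2 + 3*t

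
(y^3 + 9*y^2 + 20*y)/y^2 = y + 9 + 20/y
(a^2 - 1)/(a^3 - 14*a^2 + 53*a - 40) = (a + 1)/(a^2 - 13*a + 40)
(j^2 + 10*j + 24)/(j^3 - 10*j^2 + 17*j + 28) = (j^2 + 10*j + 24)/(j^3 - 10*j^2 + 17*j + 28)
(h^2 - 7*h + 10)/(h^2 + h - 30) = (h - 2)/(h + 6)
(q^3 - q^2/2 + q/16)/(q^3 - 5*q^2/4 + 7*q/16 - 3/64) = 4*q/(4*q - 3)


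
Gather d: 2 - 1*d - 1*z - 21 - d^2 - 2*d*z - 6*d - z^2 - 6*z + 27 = -d^2 + d*(-2*z - 7) - z^2 - 7*z + 8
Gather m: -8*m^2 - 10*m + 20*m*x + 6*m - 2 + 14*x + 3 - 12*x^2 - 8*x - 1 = -8*m^2 + m*(20*x - 4) - 12*x^2 + 6*x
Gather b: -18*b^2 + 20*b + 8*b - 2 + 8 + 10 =-18*b^2 + 28*b + 16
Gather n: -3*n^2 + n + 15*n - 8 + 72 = -3*n^2 + 16*n + 64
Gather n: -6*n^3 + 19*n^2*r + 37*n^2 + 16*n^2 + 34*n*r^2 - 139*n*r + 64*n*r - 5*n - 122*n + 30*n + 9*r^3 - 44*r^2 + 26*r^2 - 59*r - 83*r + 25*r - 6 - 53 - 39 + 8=-6*n^3 + n^2*(19*r + 53) + n*(34*r^2 - 75*r - 97) + 9*r^3 - 18*r^2 - 117*r - 90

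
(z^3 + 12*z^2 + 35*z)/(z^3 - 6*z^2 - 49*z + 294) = z*(z + 5)/(z^2 - 13*z + 42)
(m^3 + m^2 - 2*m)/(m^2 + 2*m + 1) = m*(m^2 + m - 2)/(m^2 + 2*m + 1)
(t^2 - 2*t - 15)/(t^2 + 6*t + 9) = (t - 5)/(t + 3)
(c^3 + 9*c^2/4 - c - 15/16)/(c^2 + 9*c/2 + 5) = (c^2 - c/4 - 3/8)/(c + 2)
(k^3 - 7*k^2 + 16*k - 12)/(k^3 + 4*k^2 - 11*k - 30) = (k^2 - 4*k + 4)/(k^2 + 7*k + 10)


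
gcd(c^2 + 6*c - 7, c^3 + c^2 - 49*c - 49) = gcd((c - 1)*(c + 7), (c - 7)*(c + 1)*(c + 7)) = c + 7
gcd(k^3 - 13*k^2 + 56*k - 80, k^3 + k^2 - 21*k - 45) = k - 5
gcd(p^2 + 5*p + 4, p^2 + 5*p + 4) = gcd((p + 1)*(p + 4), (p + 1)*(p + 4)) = p^2 + 5*p + 4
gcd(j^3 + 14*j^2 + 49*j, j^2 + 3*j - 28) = j + 7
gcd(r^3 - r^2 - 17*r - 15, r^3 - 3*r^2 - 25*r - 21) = r^2 + 4*r + 3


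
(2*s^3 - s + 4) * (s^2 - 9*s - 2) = 2*s^5 - 18*s^4 - 5*s^3 + 13*s^2 - 34*s - 8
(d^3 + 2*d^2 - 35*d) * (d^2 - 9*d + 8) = d^5 - 7*d^4 - 45*d^3 + 331*d^2 - 280*d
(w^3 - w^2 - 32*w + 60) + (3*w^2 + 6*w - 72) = w^3 + 2*w^2 - 26*w - 12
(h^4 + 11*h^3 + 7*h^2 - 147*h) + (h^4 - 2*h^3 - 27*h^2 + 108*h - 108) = 2*h^4 + 9*h^3 - 20*h^2 - 39*h - 108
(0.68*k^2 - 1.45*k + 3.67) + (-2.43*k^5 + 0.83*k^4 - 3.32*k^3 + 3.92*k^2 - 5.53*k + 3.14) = -2.43*k^5 + 0.83*k^4 - 3.32*k^3 + 4.6*k^2 - 6.98*k + 6.81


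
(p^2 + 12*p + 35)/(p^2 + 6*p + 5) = (p + 7)/(p + 1)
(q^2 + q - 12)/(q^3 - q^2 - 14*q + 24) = 1/(q - 2)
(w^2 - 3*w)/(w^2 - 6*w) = (w - 3)/(w - 6)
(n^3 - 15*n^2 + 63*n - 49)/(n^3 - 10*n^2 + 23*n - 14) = (n - 7)/(n - 2)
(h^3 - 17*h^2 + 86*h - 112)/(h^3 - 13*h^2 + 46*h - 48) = (h - 7)/(h - 3)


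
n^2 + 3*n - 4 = (n - 1)*(n + 4)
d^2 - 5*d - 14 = (d - 7)*(d + 2)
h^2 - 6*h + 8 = (h - 4)*(h - 2)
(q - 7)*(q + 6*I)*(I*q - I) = I*q^3 - 6*q^2 - 8*I*q^2 + 48*q + 7*I*q - 42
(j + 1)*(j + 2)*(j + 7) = j^3 + 10*j^2 + 23*j + 14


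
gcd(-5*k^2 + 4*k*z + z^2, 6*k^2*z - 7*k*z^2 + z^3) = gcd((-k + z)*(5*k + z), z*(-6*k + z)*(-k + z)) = -k + z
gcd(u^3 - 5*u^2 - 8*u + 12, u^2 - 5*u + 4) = u - 1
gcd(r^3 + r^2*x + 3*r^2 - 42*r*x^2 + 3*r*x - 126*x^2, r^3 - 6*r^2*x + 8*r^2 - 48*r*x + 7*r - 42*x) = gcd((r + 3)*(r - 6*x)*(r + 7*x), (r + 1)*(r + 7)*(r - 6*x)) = -r + 6*x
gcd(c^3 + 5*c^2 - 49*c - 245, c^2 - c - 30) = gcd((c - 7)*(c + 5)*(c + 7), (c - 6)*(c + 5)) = c + 5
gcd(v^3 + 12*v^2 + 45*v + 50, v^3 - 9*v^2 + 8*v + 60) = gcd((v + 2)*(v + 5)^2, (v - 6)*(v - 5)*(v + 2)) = v + 2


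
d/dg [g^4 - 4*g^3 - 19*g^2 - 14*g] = 4*g^3 - 12*g^2 - 38*g - 14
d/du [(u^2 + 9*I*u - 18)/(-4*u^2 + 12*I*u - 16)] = (3*I*u^2 - 11*u + 9*I/2)/(u^4 - 6*I*u^3 - u^2 - 24*I*u + 16)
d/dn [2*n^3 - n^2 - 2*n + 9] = 6*n^2 - 2*n - 2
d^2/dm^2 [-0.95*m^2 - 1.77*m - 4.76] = -1.90000000000000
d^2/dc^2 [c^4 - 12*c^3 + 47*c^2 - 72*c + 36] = 12*c^2 - 72*c + 94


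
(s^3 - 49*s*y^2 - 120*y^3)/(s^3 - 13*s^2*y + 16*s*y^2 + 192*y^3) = (-s - 5*y)/(-s + 8*y)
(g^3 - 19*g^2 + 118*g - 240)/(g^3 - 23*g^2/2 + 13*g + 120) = 2*(g - 5)/(2*g + 5)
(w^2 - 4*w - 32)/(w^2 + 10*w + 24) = (w - 8)/(w + 6)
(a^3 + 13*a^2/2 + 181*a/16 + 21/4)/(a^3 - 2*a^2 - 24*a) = (16*a^2 + 40*a + 21)/(16*a*(a - 6))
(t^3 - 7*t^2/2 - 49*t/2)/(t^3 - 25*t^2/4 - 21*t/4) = 2*(2*t + 7)/(4*t + 3)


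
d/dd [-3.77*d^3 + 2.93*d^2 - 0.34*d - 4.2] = -11.31*d^2 + 5.86*d - 0.34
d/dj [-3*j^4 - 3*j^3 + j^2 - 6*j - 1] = -12*j^3 - 9*j^2 + 2*j - 6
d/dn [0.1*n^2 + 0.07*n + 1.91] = 0.2*n + 0.07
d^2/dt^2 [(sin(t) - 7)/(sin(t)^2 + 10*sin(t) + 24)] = (-sin(t)^5 + 38*sin(t)^4 + 356*sin(t)^3 + 226*sin(t)^2 - 2820*sin(t) - 1544)/(sin(t)^2 + 10*sin(t) + 24)^3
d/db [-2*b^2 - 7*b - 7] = -4*b - 7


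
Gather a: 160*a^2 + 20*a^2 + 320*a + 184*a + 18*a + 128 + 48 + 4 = 180*a^2 + 522*a + 180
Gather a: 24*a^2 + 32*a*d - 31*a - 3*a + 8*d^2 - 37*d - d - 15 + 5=24*a^2 + a*(32*d - 34) + 8*d^2 - 38*d - 10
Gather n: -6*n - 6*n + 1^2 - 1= -12*n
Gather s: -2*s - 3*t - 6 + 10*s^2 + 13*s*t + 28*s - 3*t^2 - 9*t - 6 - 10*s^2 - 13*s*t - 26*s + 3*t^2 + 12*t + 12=0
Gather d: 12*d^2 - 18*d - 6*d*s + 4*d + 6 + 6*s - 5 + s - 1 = 12*d^2 + d*(-6*s - 14) + 7*s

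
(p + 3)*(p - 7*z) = p^2 - 7*p*z + 3*p - 21*z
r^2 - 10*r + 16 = (r - 8)*(r - 2)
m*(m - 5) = m^2 - 5*m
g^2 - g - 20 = (g - 5)*(g + 4)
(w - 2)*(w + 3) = w^2 + w - 6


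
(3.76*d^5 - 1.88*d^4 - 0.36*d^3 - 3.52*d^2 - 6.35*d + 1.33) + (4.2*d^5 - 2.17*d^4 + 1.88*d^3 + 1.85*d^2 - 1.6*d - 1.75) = 7.96*d^5 - 4.05*d^4 + 1.52*d^3 - 1.67*d^2 - 7.95*d - 0.42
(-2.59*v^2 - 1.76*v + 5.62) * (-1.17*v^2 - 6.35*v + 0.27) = 3.0303*v^4 + 18.5057*v^3 + 3.9013*v^2 - 36.1622*v + 1.5174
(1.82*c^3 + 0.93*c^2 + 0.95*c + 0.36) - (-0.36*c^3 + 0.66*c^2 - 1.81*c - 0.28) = 2.18*c^3 + 0.27*c^2 + 2.76*c + 0.64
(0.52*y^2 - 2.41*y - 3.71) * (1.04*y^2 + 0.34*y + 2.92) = 0.5408*y^4 - 2.3296*y^3 - 3.1594*y^2 - 8.2986*y - 10.8332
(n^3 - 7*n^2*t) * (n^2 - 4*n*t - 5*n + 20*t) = n^5 - 11*n^4*t - 5*n^4 + 28*n^3*t^2 + 55*n^3*t - 140*n^2*t^2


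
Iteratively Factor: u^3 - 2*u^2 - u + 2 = (u - 2)*(u^2 - 1) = (u - 2)*(u + 1)*(u - 1)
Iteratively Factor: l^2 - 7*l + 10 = (l - 2)*(l - 5)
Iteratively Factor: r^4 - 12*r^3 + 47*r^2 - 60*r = (r)*(r^3 - 12*r^2 + 47*r - 60) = r*(r - 4)*(r^2 - 8*r + 15) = r*(r - 4)*(r - 3)*(r - 5)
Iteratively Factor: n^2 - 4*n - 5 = (n + 1)*(n - 5)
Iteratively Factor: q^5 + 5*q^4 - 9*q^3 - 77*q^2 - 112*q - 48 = (q + 1)*(q^4 + 4*q^3 - 13*q^2 - 64*q - 48) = (q + 1)^2*(q^3 + 3*q^2 - 16*q - 48) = (q - 4)*(q + 1)^2*(q^2 + 7*q + 12) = (q - 4)*(q + 1)^2*(q + 3)*(q + 4)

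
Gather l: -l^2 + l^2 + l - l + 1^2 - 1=0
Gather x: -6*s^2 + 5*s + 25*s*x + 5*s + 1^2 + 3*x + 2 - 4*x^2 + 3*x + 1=-6*s^2 + 10*s - 4*x^2 + x*(25*s + 6) + 4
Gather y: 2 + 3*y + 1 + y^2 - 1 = y^2 + 3*y + 2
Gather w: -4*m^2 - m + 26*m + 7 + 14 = -4*m^2 + 25*m + 21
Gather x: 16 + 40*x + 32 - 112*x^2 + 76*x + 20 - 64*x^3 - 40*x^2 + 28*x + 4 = -64*x^3 - 152*x^2 + 144*x + 72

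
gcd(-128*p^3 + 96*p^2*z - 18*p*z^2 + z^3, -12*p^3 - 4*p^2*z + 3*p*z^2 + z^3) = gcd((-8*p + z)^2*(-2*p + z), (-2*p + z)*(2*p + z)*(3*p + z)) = -2*p + z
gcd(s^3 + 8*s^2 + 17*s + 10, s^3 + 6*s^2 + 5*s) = s^2 + 6*s + 5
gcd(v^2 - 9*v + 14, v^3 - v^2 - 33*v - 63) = v - 7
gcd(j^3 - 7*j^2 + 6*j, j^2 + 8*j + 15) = 1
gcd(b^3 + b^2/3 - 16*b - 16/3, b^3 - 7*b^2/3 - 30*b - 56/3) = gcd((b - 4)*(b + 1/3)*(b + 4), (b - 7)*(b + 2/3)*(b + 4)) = b + 4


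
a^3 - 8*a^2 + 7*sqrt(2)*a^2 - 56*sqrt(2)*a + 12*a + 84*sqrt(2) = (a - 6)*(a - 2)*(a + 7*sqrt(2))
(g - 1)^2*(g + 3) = g^3 + g^2 - 5*g + 3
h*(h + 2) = h^2 + 2*h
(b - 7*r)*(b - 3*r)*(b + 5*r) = b^3 - 5*b^2*r - 29*b*r^2 + 105*r^3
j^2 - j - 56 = (j - 8)*(j + 7)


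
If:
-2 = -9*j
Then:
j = 2/9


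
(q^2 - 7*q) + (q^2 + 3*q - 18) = 2*q^2 - 4*q - 18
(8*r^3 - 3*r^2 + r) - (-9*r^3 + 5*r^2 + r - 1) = 17*r^3 - 8*r^2 + 1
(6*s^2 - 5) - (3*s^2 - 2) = 3*s^2 - 3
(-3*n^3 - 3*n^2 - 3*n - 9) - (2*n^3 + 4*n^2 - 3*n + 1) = -5*n^3 - 7*n^2 - 10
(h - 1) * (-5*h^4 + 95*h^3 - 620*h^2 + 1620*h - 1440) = -5*h^5 + 100*h^4 - 715*h^3 + 2240*h^2 - 3060*h + 1440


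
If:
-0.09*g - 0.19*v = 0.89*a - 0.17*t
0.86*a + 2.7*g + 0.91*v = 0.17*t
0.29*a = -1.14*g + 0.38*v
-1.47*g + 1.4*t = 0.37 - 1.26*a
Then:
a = 0.04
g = -0.00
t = 0.22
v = 0.02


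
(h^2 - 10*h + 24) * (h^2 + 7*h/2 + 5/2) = h^4 - 13*h^3/2 - 17*h^2/2 + 59*h + 60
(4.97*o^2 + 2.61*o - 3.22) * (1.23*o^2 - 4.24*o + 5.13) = 6.1131*o^4 - 17.8625*o^3 + 10.4691*o^2 + 27.0421*o - 16.5186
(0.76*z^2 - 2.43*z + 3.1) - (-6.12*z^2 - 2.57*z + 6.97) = 6.88*z^2 + 0.14*z - 3.87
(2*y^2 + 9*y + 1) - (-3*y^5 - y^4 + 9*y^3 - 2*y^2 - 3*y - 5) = 3*y^5 + y^4 - 9*y^3 + 4*y^2 + 12*y + 6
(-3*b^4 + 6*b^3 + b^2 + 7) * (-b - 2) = 3*b^5 - 13*b^3 - 2*b^2 - 7*b - 14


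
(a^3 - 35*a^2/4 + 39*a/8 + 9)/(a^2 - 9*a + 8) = (8*a^2 - 6*a - 9)/(8*(a - 1))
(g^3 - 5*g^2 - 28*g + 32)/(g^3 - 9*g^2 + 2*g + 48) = (g^2 + 3*g - 4)/(g^2 - g - 6)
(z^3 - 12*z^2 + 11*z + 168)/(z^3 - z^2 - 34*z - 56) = (z^2 - 5*z - 24)/(z^2 + 6*z + 8)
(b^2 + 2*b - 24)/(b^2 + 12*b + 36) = (b - 4)/(b + 6)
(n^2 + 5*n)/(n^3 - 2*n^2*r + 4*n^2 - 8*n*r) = (n + 5)/(n^2 - 2*n*r + 4*n - 8*r)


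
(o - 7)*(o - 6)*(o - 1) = o^3 - 14*o^2 + 55*o - 42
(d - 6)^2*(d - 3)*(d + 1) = d^4 - 14*d^3 + 57*d^2 - 36*d - 108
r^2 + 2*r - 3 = (r - 1)*(r + 3)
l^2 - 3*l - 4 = (l - 4)*(l + 1)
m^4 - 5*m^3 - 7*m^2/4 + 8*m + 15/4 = (m - 5)*(m - 3/2)*(m + 1/2)*(m + 1)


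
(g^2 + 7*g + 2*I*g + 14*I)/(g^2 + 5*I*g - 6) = (g + 7)/(g + 3*I)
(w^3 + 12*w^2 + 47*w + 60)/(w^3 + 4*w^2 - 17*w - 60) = (w + 4)/(w - 4)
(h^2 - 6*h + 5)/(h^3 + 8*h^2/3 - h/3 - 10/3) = 3*(h - 5)/(3*h^2 + 11*h + 10)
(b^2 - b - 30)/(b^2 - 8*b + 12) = (b + 5)/(b - 2)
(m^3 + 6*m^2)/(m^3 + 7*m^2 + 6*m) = m/(m + 1)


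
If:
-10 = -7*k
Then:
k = 10/7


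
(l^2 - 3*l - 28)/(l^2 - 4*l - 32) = (l - 7)/(l - 8)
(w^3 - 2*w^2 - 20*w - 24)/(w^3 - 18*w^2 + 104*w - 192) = (w^2 + 4*w + 4)/(w^2 - 12*w + 32)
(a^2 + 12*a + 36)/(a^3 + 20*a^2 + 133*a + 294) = (a + 6)/(a^2 + 14*a + 49)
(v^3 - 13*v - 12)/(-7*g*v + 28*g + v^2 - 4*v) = (v^2 + 4*v + 3)/(-7*g + v)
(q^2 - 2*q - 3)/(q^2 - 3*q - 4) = (q - 3)/(q - 4)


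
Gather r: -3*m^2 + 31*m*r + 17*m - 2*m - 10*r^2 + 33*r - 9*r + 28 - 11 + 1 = -3*m^2 + 15*m - 10*r^2 + r*(31*m + 24) + 18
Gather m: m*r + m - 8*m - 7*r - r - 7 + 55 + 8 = m*(r - 7) - 8*r + 56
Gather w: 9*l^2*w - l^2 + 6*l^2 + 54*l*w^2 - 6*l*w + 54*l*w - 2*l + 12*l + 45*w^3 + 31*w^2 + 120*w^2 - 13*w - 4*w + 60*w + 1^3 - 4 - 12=5*l^2 + 10*l + 45*w^3 + w^2*(54*l + 151) + w*(9*l^2 + 48*l + 43) - 15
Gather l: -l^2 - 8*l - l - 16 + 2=-l^2 - 9*l - 14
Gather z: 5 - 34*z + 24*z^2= 24*z^2 - 34*z + 5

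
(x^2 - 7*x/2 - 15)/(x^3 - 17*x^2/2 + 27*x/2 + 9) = (2*x + 5)/(2*x^2 - 5*x - 3)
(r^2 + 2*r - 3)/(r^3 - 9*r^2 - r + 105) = (r - 1)/(r^2 - 12*r + 35)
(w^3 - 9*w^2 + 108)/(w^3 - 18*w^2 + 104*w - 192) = (w^2 - 3*w - 18)/(w^2 - 12*w + 32)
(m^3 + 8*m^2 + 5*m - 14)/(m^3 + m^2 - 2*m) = (m + 7)/m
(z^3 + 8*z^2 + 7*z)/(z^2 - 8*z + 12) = z*(z^2 + 8*z + 7)/(z^2 - 8*z + 12)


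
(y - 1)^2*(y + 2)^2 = y^4 + 2*y^3 - 3*y^2 - 4*y + 4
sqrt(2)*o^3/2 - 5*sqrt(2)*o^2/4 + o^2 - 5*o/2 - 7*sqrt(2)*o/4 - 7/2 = (o - 7/2)*(o + 1)*(sqrt(2)*o/2 + 1)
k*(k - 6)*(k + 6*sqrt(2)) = k^3 - 6*k^2 + 6*sqrt(2)*k^2 - 36*sqrt(2)*k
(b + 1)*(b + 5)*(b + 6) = b^3 + 12*b^2 + 41*b + 30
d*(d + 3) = d^2 + 3*d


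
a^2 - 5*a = a*(a - 5)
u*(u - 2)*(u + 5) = u^3 + 3*u^2 - 10*u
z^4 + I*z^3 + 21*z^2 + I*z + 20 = (z - 4*I)*(z - I)*(z + I)*(z + 5*I)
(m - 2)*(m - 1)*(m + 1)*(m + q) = m^4 + m^3*q - 2*m^3 - 2*m^2*q - m^2 - m*q + 2*m + 2*q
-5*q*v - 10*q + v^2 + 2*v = (-5*q + v)*(v + 2)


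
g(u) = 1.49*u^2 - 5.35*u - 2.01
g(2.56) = -5.94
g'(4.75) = 8.80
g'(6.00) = 12.53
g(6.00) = 19.53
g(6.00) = 19.53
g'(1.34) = -1.36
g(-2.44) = 19.91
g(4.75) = 6.20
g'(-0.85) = -7.88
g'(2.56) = 2.28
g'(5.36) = 10.62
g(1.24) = -6.35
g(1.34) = -6.50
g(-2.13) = 16.15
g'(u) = 2.98*u - 5.35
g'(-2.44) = -12.62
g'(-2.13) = -11.70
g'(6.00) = 12.53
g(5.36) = 12.12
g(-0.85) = 3.61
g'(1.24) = -1.65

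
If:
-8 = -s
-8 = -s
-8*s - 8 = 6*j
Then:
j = -12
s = 8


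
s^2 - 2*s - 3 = (s - 3)*(s + 1)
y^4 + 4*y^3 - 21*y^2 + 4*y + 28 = (y - 2)^2*(y + 1)*(y + 7)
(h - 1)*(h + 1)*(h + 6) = h^3 + 6*h^2 - h - 6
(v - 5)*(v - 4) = v^2 - 9*v + 20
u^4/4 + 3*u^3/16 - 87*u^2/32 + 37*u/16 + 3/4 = (u/4 + 1)*(u - 2)*(u - 3/2)*(u + 1/4)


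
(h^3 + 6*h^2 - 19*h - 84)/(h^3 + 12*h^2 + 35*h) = (h^2 - h - 12)/(h*(h + 5))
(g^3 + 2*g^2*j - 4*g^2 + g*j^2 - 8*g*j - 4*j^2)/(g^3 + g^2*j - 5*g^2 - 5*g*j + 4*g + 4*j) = (g + j)/(g - 1)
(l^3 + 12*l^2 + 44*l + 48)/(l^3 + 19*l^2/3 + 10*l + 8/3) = 3*(l + 6)/(3*l + 1)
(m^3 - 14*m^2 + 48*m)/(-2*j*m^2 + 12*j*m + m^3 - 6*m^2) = (8 - m)/(2*j - m)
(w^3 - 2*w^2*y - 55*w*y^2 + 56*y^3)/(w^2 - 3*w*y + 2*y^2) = (-w^2 + w*y + 56*y^2)/(-w + 2*y)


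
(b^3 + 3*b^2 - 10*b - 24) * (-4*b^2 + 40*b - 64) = -4*b^5 + 28*b^4 + 96*b^3 - 496*b^2 - 320*b + 1536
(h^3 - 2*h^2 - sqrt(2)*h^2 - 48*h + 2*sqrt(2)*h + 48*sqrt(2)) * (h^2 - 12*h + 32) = h^5 - 14*h^4 - sqrt(2)*h^4 + 8*h^3 + 14*sqrt(2)*h^3 - 8*sqrt(2)*h^2 + 512*h^2 - 1536*h - 512*sqrt(2)*h + 1536*sqrt(2)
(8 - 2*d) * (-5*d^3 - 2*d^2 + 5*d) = 10*d^4 - 36*d^3 - 26*d^2 + 40*d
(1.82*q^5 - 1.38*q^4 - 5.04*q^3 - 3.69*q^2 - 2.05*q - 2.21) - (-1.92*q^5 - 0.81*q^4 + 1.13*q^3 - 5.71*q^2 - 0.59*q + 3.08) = 3.74*q^5 - 0.57*q^4 - 6.17*q^3 + 2.02*q^2 - 1.46*q - 5.29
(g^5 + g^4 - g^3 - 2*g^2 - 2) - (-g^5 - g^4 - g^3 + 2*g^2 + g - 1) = 2*g^5 + 2*g^4 - 4*g^2 - g - 1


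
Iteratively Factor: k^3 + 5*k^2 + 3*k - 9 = (k + 3)*(k^2 + 2*k - 3) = (k - 1)*(k + 3)*(k + 3)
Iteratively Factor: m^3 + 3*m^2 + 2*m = (m + 1)*(m^2 + 2*m) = (m + 1)*(m + 2)*(m)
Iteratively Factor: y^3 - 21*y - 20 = (y + 4)*(y^2 - 4*y - 5) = (y - 5)*(y + 4)*(y + 1)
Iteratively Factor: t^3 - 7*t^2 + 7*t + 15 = (t - 5)*(t^2 - 2*t - 3) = (t - 5)*(t + 1)*(t - 3)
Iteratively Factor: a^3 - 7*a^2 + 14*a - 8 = (a - 4)*(a^2 - 3*a + 2) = (a - 4)*(a - 2)*(a - 1)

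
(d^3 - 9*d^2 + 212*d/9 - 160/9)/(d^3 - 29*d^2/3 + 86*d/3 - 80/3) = (d - 4/3)/(d - 2)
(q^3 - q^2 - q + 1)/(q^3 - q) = (q - 1)/q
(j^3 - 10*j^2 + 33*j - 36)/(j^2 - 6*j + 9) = j - 4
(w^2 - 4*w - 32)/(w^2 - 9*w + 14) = (w^2 - 4*w - 32)/(w^2 - 9*w + 14)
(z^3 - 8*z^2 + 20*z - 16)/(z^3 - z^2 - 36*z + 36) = (z^3 - 8*z^2 + 20*z - 16)/(z^3 - z^2 - 36*z + 36)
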